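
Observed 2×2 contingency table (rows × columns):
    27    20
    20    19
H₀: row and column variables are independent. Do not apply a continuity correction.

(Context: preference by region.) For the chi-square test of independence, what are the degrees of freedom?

df = (r−1)(c−1) = (2−1)·(2−1) = 1

degrees of freedom = 1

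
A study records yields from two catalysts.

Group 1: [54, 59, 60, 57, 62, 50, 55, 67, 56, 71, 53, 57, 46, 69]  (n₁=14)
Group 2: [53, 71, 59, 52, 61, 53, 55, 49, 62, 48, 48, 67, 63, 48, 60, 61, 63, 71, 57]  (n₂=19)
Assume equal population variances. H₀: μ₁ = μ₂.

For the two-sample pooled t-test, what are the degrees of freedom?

degrees of freedom = 31

df = n₁ + n₂ − 2 = 14 + 19 − 2 = 31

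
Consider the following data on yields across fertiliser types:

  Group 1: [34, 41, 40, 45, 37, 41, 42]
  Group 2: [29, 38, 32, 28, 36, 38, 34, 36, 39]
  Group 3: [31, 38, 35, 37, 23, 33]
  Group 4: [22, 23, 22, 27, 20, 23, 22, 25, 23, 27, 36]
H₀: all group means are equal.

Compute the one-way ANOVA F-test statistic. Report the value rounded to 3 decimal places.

test statistic = 19.860

Group means [40.00, 34.44, 32.83, 24.55], grand mean 32.030
SSB = Σnᵢ(x̄ᵢ−x̄)² = 1117.187; SSW = ΣΣ(x−x̄ᵢ)² = 543.783
MSB = 1117.187/3 = 372.3956; MSW = 543.783/29 = 18.7511
F = MSB/MSW = 19.8599
df = (3, 29)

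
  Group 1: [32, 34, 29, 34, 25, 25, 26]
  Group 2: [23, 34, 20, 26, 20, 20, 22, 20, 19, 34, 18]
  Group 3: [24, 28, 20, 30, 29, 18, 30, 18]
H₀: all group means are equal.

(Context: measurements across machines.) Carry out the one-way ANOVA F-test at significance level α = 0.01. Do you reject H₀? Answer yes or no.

reject H₀: no

Group means [29.29, 23.27, 24.62], grand mean 25.308
SSB = Σnᵢ(x̄ᵢ−x̄)² = 160.053; SSW = ΣΣ(x−x̄ᵢ)² = 625.485
MSB = 160.053/2 = 80.0265; MSW = 625.485/23 = 27.1950
F = MSB/MSW = 2.9427
df = (2, 23)
p-value (upper-tail) = 0.07279
At α=0.01: p ≥ α → fail to reject H₀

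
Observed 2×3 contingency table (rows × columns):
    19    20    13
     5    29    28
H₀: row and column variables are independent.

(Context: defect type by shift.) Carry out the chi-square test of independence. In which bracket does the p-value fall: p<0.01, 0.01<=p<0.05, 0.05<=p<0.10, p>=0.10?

Row totals [52, 62], col totals [24, 49, 41], n=114
χ² = (19−10.95)²/10.95 + (20−22.35)²/22.35 + (13−18.70)²/18.70 + (5−13.05)²/13.05 + (29−26.65)²/26.65 + (28−22.30)²/22.30 = 14.5422
df = 2
p-value (upper-tail) = 0.00070
→ bracket: p<0.01

p-value bracket: p<0.01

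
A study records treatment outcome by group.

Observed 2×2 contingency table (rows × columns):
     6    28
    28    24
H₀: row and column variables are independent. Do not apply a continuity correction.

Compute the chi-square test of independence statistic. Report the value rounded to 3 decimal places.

test statistic = 11.269

Row totals [34, 52], col totals [34, 52], n=86
χ² = (6−13.44)²/13.44 + (28−20.56)²/20.56 + (28−20.56)²/20.56 + (24−31.44)²/31.44 = 11.2692
df = 1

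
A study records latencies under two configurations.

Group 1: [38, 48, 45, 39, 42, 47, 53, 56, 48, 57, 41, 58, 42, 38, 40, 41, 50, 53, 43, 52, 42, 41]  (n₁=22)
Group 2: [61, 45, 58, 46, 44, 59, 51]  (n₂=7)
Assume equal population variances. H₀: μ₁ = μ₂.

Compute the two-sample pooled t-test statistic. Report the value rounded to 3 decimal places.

test statistic = -2.055

x̄₁=46.091, s₁=6.436, n₁=22
x̄₂=52.000, s₂=7.257, n₂=7
s_p² = [21·6.436² + 6·7.257²]/27 = 43.9192
SE = √(s_p²·(1/22+1/7)) = 2.8758
t = (46.091−52.000)/2.8758 = -2.0547
df = 27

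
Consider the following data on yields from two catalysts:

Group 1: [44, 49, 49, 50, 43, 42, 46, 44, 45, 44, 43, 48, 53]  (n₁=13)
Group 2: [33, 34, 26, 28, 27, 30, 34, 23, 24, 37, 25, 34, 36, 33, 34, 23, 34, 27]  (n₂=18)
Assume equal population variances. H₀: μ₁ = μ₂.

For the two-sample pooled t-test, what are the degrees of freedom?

degrees of freedom = 29

df = n₁ + n₂ − 2 = 13 + 18 − 2 = 29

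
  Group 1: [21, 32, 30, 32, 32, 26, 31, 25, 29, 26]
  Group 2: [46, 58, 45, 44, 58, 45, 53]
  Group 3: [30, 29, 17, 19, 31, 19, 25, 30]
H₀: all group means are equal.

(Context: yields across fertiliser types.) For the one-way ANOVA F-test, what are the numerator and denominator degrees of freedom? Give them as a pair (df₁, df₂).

degrees of freedom = [2, 22]

k = 3 groups, N = 25 total
df = (k−1, N−k) = (3−1, 25−3) = (2, 22)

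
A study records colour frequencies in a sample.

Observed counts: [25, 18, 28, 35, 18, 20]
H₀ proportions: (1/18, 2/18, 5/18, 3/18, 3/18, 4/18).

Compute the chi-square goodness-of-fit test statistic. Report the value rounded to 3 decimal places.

test statistic = 51.017

n = 144; E_i = n·p_i = [8.00, 16.00, 40.00, 24.00, 24.00, 32.00]
χ² = (25−8.00)²/8.00 + (18−16.00)²/16.00 + (28−40.00)²/40.00 + (35−24.00)²/24.00 + (18−24.00)²/24.00 + (20−32.00)²/32.00 = 51.0167
df = 5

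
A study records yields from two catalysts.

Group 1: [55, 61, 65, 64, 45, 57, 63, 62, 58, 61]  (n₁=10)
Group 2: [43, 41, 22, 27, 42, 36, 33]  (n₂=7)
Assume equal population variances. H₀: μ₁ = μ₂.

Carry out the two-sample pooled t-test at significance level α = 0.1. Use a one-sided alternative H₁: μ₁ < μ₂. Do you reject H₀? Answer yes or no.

reject H₀: no

x̄₁=59.100, s₁=5.877, n₁=10
x̄₂=34.857, s₂=8.030, n₂=7
s_p² = [9·5.877² + 6·8.030²]/15 = 46.5171
SE = √(s_p²·(1/10+1/7)) = 3.3611
t = (59.100−34.857)/3.3611 = 7.2128
df = 15
p-value (one-sided, H₁ less) = 1.00000
At α=0.1: p ≥ α → fail to reject H₀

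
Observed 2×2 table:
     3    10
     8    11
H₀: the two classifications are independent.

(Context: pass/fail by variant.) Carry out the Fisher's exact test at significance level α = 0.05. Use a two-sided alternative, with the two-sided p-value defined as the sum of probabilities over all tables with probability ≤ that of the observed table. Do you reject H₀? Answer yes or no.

Margins: r₁=13, r₂=19, c₁=11, c₂=21, n=32
p_obs = C(13,3)·C(19,8)/C(32,11); sum pmf over tables with pmf ≤ p_obs
p-value (two-sided) = 0.45013
At α=0.05: p ≥ α → fail to reject H₀

reject H₀: no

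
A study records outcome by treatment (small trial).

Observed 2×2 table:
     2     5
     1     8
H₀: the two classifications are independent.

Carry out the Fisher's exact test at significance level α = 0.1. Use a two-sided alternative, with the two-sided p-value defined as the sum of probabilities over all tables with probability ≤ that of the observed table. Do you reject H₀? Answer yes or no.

reject H₀: no

Margins: r₁=7, r₂=9, c₁=3, c₂=13, n=16
p_obs = C(7,2)·C(9,1)/C(16,3); sum pmf over tables with pmf ≤ p_obs
p-value (two-sided) = 0.55000
At α=0.1: p ≥ α → fail to reject H₀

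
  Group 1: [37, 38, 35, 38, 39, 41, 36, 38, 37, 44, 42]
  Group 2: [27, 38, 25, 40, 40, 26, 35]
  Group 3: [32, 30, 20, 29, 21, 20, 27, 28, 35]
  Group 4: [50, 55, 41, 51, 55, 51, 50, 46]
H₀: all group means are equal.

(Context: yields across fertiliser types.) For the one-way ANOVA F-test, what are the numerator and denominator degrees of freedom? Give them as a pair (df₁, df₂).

k = 4 groups, N = 35 total
df = (k−1, N−k) = (4−1, 35−4) = (3, 31)

degrees of freedom = [3, 31]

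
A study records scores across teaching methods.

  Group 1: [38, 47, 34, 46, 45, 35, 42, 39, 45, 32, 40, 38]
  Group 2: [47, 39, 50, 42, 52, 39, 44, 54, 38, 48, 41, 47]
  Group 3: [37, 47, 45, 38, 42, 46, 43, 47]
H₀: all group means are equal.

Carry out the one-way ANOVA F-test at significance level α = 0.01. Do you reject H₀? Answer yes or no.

reject H₀: no

Group means [40.08, 45.08, 43.12], grand mean 42.719
SSB = Σnᵢ(x̄ᵢ−x̄)² = 151.760; SSW = ΣΣ(x−x̄ᵢ)² = 698.708
MSB = 151.760/2 = 75.8802; MSW = 698.708/29 = 24.0934
F = MSB/MSW = 3.1494
df = (2, 29)
p-value (upper-tail) = 0.05784
At α=0.01: p ≥ α → fail to reject H₀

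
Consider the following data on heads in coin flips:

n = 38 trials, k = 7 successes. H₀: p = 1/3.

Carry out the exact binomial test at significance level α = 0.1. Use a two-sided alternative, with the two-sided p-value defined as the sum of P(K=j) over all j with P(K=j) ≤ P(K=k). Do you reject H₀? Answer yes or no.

reject H₀: yes

Exact binomial: n=38, k=7, p₀=1/3=0.3333
P(X=j) = C(n,j)·p₀^j·(1−p₀)^(n−j); p = Σ P(X=j) over j with P(X=j) ≤ P(X=7)
p-value (two-sided) = 0.05787
At α=0.1: p < α → reject H₀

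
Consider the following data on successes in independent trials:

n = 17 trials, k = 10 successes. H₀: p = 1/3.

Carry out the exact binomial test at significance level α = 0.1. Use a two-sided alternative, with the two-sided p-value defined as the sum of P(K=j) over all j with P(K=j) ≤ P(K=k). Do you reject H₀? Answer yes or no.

Exact binomial: n=17, k=10, p₀=1/3=0.3333
P(X=j) = C(n,j)·p₀^j·(1−p₀)^(n−j); p = Σ P(X=j) over j with P(X=j) ≤ P(X=10)
p-value (two-sided) = 0.03693
At α=0.1: p < α → reject H₀

reject H₀: yes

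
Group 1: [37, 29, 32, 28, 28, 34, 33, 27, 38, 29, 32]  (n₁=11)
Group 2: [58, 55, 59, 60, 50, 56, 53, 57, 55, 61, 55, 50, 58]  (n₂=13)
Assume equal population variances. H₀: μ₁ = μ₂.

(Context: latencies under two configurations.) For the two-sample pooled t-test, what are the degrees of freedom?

df = n₁ + n₂ − 2 = 11 + 13 − 2 = 22

degrees of freedom = 22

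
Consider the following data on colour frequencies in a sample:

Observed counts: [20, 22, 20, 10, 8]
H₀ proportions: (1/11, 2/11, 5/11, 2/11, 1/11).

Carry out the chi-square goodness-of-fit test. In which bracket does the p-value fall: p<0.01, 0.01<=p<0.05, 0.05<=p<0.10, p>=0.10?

n = 80; E_i = n·p_i = [7.27, 14.55, 36.36, 14.55, 7.27]
χ² = (20−7.27)²/7.27 + (22−14.55)²/14.55 + (20−36.36)²/36.36 + (10−14.55)²/14.55 + (8−7.27)²/7.27 = 34.9500
df = 4
p-value (upper-tail) = 0.00000
→ bracket: p<0.01

p-value bracket: p<0.01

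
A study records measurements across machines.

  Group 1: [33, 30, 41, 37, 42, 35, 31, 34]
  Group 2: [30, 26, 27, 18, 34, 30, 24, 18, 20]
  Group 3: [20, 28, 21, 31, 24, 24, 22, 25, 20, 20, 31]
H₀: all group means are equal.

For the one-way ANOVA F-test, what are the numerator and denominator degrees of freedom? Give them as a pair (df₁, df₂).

k = 3 groups, N = 28 total
df = (k−1, N−k) = (3−1, 28−3) = (2, 25)

degrees of freedom = [2, 25]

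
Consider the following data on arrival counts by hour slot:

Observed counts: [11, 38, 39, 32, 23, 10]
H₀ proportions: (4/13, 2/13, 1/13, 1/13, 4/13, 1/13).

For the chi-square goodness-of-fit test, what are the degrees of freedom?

degrees of freedom = 5

df = k − 1 = 6 − 1 = 5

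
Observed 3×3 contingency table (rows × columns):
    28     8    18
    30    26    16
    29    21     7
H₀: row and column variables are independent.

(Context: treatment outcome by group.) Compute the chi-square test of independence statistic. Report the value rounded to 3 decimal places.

test statistic = 12.280

Row totals [54, 72, 57], col totals [87, 55, 41], n=183
χ² = (28−25.67)²/25.67 + (8−16.23)²/16.23 + (18−12.10)²/12.10 + (30−34.23)²/34.23 + (26−21.64)²/21.64 + (16−16.13)²/16.13 + (29−27.10)²/27.10 + (21−17.13)²/17.13 + (7−12.77)²/12.77 = 12.2799
df = 4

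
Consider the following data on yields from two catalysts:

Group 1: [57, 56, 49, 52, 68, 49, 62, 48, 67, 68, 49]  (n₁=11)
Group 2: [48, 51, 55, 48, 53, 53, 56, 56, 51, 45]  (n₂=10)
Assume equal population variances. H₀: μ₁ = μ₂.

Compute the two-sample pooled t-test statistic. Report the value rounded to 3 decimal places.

test statistic = 1.852

x̄₁=56.818, s₁=8.159, n₁=11
x̄₂=51.600, s₂=3.718, n₂=10
s_p² = [10·8.159² + 9·3.718²]/19 = 41.5809
SE = √(s_p²·(1/11+1/10)) = 2.8175
t = (56.818−51.600)/2.8175 = 1.8521
df = 19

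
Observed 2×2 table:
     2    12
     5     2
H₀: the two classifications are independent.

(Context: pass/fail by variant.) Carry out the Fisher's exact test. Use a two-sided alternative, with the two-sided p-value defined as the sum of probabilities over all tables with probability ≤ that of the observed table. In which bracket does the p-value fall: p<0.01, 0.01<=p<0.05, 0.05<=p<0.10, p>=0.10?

Margins: r₁=14, r₂=7, c₁=7, c₂=14, n=21
p_obs = C(14,2)·C(7,5)/C(21,7); sum pmf over tables with pmf ≤ p_obs
p-value (two-sided) = 0.01729
→ bracket: 0.01<=p<0.05

p-value bracket: 0.01<=p<0.05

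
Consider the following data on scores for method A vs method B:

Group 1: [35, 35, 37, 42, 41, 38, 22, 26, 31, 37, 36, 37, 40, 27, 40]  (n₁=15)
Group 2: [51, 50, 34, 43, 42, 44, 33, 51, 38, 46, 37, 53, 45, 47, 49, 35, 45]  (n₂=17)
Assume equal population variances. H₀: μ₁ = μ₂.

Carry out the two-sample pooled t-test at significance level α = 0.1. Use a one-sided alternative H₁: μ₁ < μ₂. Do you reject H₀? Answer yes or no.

x̄₁=34.933, s₁=5.898, n₁=15
x̄₂=43.706, s₂=6.352, n₂=17
s_p² = [14·5.898² + 16·6.352²]/30 = 37.7488
SE = √(s_p²·(1/15+1/17)) = 2.1765
t = (34.933−43.706)/2.1765 = -4.0306
df = 30
p-value (one-sided, H₁ less) = 0.00018
At α=0.1: p < α → reject H₀

reject H₀: yes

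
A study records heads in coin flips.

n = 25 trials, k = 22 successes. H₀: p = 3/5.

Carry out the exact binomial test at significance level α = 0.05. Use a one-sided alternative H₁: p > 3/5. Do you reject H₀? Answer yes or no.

reject H₀: yes

Exact binomial: n=25, k=22, p₀=3/5=0.6000
P(X≥22) from Σ C(n,i)·p₀^i·(1−p₀)^(n−i)
p-value (one-sided, H₁ greater) = 0.00237
At α=0.05: p < α → reject H₀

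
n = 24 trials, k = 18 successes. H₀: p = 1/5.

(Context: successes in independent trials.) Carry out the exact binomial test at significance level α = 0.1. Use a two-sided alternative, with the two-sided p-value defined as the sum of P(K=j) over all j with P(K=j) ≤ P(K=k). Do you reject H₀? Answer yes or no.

Exact binomial: n=24, k=18, p₀=1/5=0.2000
P(X=j) = C(n,j)·p₀^j·(1−p₀)^(n−j); p = Σ P(X=j) over j with P(X=j) ≤ P(X=18)
p-value (two-sided) = 0.00000
At α=0.1: p < α → reject H₀

reject H₀: yes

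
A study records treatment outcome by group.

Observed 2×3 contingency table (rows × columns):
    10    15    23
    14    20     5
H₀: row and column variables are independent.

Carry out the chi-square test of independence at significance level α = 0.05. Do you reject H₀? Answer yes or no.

Row totals [48, 39], col totals [24, 35, 28], n=87
χ² = (10−13.24)²/13.24 + (15−19.31)²/19.31 + (23−15.45)²/15.45 + (14−10.76)²/10.76 + (20−15.69)²/15.69 + (5−12.55)²/12.55 = 12.1514
df = 2
p-value (upper-tail) = 0.00230
At α=0.05: p < α → reject H₀

reject H₀: yes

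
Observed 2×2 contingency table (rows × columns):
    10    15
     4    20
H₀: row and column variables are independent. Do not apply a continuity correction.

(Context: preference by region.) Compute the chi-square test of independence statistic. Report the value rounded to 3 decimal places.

test statistic = 3.267

Row totals [25, 24], col totals [14, 35], n=49
χ² = (10−7.14)²/7.14 + (15−17.86)²/17.86 + (4−6.86)²/6.86 + (20−17.14)²/17.14 = 3.2667
df = 1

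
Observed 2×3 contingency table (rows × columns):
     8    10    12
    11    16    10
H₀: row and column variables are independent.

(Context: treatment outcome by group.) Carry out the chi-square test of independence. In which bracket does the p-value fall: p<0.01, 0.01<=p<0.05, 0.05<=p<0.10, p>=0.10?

Row totals [30, 37], col totals [19, 26, 22], n=67
χ² = (8−8.51)²/8.51 + (10−11.64)²/11.64 + (12−9.85)²/9.85 + (11−10.49)²/10.49 + (16−14.36)²/14.36 + (10−12.15)²/12.15 = 1.3232
df = 2
p-value (upper-tail) = 0.51602
→ bracket: p>=0.10

p-value bracket: p>=0.10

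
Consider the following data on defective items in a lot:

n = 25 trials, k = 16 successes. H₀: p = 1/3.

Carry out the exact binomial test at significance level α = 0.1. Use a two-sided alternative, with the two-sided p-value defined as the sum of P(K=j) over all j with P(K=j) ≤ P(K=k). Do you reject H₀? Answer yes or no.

Exact binomial: n=25, k=16, p₀=1/3=0.3333
P(X=j) = C(n,j)·p₀^j·(1−p₀)^(n−j); p = Σ P(X=j) over j with P(X=j) ≤ P(X=16)
p-value (two-sided) = 0.00218
At α=0.1: p < α → reject H₀

reject H₀: yes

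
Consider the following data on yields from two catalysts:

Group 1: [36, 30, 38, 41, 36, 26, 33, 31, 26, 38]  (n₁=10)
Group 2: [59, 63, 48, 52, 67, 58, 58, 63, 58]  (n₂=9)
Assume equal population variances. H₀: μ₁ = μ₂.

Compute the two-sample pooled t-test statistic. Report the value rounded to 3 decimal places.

x̄₁=33.500, s₁=5.169, n₁=10
x̄₂=58.444, s₂=5.769, n₂=9
s_p² = [9·5.169² + 8·5.769²]/17 = 29.8072
SE = √(s_p²·(1/10+1/9)) = 2.5085
t = (33.500−58.444)/2.5085 = -9.9439
df = 17

test statistic = -9.944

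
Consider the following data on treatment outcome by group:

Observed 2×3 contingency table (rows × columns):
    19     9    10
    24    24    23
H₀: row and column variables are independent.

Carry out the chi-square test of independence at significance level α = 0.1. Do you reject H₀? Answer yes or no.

reject H₀: no

Row totals [38, 71], col totals [43, 33, 33], n=109
χ² = (19−14.99)²/14.99 + (9−11.50)²/11.50 + (10−11.50)²/11.50 + (24−28.01)²/28.01 + (24−21.50)²/21.50 + (23−21.50)²/21.50 = 2.7853
df = 2
p-value (upper-tail) = 0.24842
At α=0.1: p ≥ α → fail to reject H₀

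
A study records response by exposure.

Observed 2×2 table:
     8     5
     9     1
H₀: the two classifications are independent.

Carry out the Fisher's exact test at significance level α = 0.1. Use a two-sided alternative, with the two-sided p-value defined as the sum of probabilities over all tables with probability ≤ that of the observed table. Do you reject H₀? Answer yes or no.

Margins: r₁=13, r₂=10, c₁=17, c₂=6, n=23
p_obs = C(13,8)·C(10,9)/C(23,17); sum pmf over tables with pmf ≤ p_obs
p-value (two-sided) = 0.17902
At α=0.1: p ≥ α → fail to reject H₀

reject H₀: no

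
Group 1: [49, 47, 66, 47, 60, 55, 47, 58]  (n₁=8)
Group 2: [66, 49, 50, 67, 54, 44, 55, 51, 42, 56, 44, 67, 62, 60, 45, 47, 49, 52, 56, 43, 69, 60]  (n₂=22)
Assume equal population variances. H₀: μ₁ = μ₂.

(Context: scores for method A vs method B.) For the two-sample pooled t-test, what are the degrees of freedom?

df = n₁ + n₂ − 2 = 8 + 22 − 2 = 28

degrees of freedom = 28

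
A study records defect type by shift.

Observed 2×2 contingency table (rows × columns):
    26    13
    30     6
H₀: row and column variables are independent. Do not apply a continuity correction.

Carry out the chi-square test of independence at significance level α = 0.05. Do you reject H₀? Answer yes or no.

Row totals [39, 36], col totals [56, 19], n=75
χ² = (26−29.12)²/29.12 + (13−9.88)²/9.88 + (30−26.88)²/26.88 + (6−9.12)²/9.12 = 2.7491
df = 1
p-value (upper-tail) = 0.09731
At α=0.05: p ≥ α → fail to reject H₀

reject H₀: no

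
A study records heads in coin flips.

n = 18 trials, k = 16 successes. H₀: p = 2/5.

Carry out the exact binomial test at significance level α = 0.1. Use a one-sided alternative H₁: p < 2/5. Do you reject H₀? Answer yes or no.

reject H₀: no

Exact binomial: n=18, k=16, p₀=2/5=0.4000
P(X≤16) from Σ C(n,i)·p₀^i·(1−p₀)^(n−i)
p-value (one-sided, H₁ less) = 1.00000
At α=0.1: p ≥ α → fail to reject H₀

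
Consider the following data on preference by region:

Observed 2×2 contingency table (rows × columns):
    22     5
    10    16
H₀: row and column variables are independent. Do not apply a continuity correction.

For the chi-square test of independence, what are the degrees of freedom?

df = (r−1)(c−1) = (2−1)·(2−1) = 1

degrees of freedom = 1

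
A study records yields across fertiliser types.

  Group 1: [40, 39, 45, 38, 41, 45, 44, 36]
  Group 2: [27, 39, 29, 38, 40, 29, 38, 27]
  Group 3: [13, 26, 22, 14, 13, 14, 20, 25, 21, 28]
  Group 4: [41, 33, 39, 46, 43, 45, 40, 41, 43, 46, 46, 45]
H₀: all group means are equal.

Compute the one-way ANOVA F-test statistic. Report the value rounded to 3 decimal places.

test statistic = 48.025

Group means [41.00, 33.38, 19.60, 42.33], grand mean 34.184
SSB = Σnᵢ(x̄ᵢ−x̄)² = 3300.769; SSW = ΣΣ(x−x̄ᵢ)² = 778.942
MSB = 3300.769/3 = 1100.2563; MSW = 778.942/34 = 22.9100
F = MSB/MSW = 48.0251
df = (3, 34)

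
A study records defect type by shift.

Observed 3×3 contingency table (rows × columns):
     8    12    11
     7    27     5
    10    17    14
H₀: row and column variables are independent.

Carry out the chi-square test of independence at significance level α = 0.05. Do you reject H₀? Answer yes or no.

reject H₀: no

Row totals [31, 39, 41], col totals [25, 56, 30], n=111
χ² = (8−6.98)²/6.98 + (12−15.64)²/15.64 + (11−8.38)²/8.38 + (7−8.78)²/8.78 + (27−19.68)²/19.68 + (5−10.54)²/10.54 + (10−9.23)²/9.23 + (17−20.68)²/20.68 + (14−11.08)²/11.08 = 9.3056
df = 4
p-value (upper-tail) = 0.05390
At α=0.05: p ≥ α → fail to reject H₀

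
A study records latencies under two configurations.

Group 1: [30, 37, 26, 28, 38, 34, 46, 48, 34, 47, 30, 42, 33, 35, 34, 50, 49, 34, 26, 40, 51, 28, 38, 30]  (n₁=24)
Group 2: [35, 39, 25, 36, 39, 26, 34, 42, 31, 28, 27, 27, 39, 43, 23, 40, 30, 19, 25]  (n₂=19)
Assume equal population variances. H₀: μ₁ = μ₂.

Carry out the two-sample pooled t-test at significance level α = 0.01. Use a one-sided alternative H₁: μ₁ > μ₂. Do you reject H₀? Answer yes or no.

x̄₁=37.000, s₁=7.951, n₁=24
x̄₂=32.000, s₂=7.134, n₂=19
s_p² = [23·7.951² + 18·7.134²]/41 = 57.8049
SE = √(s_p²·(1/24+1/19)) = 2.3347
t = (37.000−32.000)/2.3347 = 2.1416
df = 41
p-value (one-sided, H₁ greater) = 0.01911
At α=0.01: p ≥ α → fail to reject H₀

reject H₀: no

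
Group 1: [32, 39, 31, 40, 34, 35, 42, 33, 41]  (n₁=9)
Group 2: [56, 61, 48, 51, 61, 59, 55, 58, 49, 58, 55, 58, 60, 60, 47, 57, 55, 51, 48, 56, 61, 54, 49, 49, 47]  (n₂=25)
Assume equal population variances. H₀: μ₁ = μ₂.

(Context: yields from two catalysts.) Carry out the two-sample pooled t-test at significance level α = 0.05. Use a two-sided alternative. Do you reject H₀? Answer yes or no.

x̄₁=36.333, s₁=4.183, n₁=9
x̄₂=54.520, s₂=4.866, n₂=25
s_p² = [8·4.183² + 24·4.866²]/32 = 22.1325
SE = √(s_p²·(1/9+1/25)) = 1.8288
t = (36.333−54.520)/1.8288 = -9.9447
df = 32
p-value (two-sided) = 0.00000
At α=0.05: p < α → reject H₀

reject H₀: yes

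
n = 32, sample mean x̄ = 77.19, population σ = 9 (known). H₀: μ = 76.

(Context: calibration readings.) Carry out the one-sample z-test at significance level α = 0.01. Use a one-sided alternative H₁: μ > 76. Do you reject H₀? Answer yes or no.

SE = σ/√n = 9/√32 = 1.5910
z = (x̄−μ₀)/SE = (77.19−76)/1.5910 = 0.7480
p-value (one-sided, H₁ greater) = 0.22724
At α=0.01: p ≥ α → fail to reject H₀

reject H₀: no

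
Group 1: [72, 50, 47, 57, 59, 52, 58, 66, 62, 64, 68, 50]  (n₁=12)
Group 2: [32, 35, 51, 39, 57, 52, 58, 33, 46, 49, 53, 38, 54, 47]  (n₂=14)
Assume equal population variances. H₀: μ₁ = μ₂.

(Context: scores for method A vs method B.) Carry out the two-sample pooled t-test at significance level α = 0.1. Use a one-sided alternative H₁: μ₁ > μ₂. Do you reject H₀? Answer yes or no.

reject H₀: yes

x̄₁=58.750, s₁=7.933, n₁=12
x̄₂=46.000, s₂=8.979, n₂=14
s_p² = [11·7.933² + 13·8.979²]/24 = 72.5104
SE = √(s_p²·(1/12+1/14)) = 3.3499
t = (58.750−46.000)/3.3499 = 3.8061
df = 24
p-value (one-sided, H₁ greater) = 0.00043
At α=0.1: p < α → reject H₀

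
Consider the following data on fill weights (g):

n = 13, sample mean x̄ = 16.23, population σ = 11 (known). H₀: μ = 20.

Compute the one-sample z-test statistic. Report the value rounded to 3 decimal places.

SE = σ/√n = 11/√13 = 3.0509
z = (x̄−μ₀)/SE = (16.23−20)/3.0509 = -1.2357

test statistic = -1.236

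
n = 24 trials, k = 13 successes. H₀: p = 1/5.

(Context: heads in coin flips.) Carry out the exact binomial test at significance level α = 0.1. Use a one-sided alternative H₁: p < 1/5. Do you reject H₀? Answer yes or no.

reject H₀: no

Exact binomial: n=24, k=13, p₀=1/5=0.2000
P(X≤13) from Σ C(n,i)·p₀^i·(1−p₀)^(n−i)
p-value (one-sided, H₁ less) = 0.99996
At α=0.1: p ≥ α → fail to reject H₀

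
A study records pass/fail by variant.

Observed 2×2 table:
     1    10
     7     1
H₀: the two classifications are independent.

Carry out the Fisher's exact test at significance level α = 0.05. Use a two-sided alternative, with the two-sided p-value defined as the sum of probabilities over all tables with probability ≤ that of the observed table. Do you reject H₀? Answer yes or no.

Margins: r₁=11, r₂=8, c₁=8, c₂=11, n=19
p_obs = C(11,1)·C(8,7)/C(19,8); sum pmf over tables with pmf ≤ p_obs
p-value (two-sided) = 0.00118
At α=0.05: p < α → reject H₀

reject H₀: yes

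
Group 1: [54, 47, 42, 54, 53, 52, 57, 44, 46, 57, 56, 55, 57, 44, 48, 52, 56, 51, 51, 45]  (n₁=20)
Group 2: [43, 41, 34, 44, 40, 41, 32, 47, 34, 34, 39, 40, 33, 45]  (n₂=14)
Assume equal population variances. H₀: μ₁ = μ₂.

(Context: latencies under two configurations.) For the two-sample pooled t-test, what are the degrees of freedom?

degrees of freedom = 32

df = n₁ + n₂ − 2 = 20 + 14 − 2 = 32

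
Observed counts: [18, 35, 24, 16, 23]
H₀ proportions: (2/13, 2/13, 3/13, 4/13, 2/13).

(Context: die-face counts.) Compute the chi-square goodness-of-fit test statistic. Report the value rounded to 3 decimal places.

n = 116; E_i = n·p_i = [17.85, 17.85, 26.77, 35.69, 17.85]
χ² = (18−17.85)²/17.85 + (35−17.85)²/17.85 + (24−26.77)²/26.77 + (16−35.69)²/35.69 + (23−17.85)²/17.85 = 29.1293
df = 4

test statistic = 29.129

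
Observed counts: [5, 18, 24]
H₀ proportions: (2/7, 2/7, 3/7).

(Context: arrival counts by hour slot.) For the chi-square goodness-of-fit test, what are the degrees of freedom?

degrees of freedom = 2

df = k − 1 = 3 − 1 = 2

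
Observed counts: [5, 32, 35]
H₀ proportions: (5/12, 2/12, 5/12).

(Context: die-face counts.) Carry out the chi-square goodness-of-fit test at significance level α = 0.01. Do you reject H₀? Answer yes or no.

n = 72; E_i = n·p_i = [30.00, 12.00, 30.00]
χ² = (5−30.00)²/30.00 + (32−12.00)²/12.00 + (35−30.00)²/30.00 = 55.0000
df = 2
p-value (upper-tail) = 0.00000
At α=0.01: p < α → reject H₀

reject H₀: yes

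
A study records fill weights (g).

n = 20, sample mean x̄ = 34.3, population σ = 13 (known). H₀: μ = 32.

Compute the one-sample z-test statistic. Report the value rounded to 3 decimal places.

SE = σ/√n = 13/√20 = 2.9069
z = (x̄−μ₀)/SE = (34.3−32)/2.9069 = 0.7912

test statistic = 0.791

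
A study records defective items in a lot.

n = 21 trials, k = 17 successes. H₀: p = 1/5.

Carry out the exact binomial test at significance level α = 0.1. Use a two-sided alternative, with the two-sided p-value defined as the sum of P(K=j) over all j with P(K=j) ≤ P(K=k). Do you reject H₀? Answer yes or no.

reject H₀: yes

Exact binomial: n=21, k=17, p₀=1/5=0.2000
P(X=j) = C(n,j)·p₀^j·(1−p₀)^(n−j); p = Σ P(X=j) over j with P(X=j) ≤ P(X=17)
p-value (two-sided) = 0.00000
At α=0.1: p < α → reject H₀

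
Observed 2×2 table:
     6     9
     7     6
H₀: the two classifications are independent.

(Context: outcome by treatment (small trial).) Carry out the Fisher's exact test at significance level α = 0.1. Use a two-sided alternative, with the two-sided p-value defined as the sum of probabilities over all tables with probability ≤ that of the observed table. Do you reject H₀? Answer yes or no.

reject H₀: no

Margins: r₁=15, r₂=13, c₁=13, c₂=15, n=28
p_obs = C(15,6)·C(13,7)/C(28,13); sum pmf over tables with pmf ≤ p_obs
p-value (two-sided) = 0.70508
At α=0.1: p ≥ α → fail to reject H₀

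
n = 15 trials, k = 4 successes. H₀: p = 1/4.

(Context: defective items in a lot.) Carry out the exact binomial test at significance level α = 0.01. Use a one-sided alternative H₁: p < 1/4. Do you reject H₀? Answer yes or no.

reject H₀: no

Exact binomial: n=15, k=4, p₀=1/4=0.2500
P(X≤4) from Σ C(n,i)·p₀^i·(1−p₀)^(n−i)
p-value (one-sided, H₁ less) = 0.68649
At α=0.01: p ≥ α → fail to reject H₀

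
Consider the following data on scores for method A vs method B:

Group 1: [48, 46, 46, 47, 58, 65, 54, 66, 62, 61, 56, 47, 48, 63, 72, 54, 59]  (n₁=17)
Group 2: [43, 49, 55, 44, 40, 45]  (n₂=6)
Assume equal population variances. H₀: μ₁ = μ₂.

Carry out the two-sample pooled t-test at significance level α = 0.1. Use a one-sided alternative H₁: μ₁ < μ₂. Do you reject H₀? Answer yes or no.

x̄₁=56.000, s₁=8.132, n₁=17
x̄₂=46.000, s₂=5.292, n₂=6
s_p² = [16·8.132² + 5·5.292²]/21 = 57.0476
SE = √(s_p²·(1/17+1/6)) = 3.5866
t = (56.000−46.000)/3.5866 = 2.7882
df = 21
p-value (one-sided, H₁ less) = 0.99449
At α=0.1: p ≥ α → fail to reject H₀

reject H₀: no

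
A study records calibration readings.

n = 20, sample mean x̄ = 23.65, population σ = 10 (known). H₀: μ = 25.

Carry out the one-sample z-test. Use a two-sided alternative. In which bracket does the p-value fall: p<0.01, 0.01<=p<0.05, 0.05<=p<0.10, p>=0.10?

SE = σ/√n = 10/√20 = 2.2361
z = (x̄−μ₀)/SE = (23.65−25)/2.2361 = -0.6037
p-value (two-sided) = 0.54602
→ bracket: p>=0.10

p-value bracket: p>=0.10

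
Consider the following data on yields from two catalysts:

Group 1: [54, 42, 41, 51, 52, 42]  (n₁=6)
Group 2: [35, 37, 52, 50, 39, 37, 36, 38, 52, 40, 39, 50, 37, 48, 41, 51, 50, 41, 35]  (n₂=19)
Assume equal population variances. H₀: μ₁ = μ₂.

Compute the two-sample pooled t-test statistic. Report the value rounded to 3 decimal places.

x̄₁=47.000, s₁=5.933, n₁=6
x̄₂=42.526, s₂=6.467, n₂=19
s_p² = [5·5.933² + 18·6.467²]/23 = 40.3799
SE = √(s_p²·(1/6+1/19)) = 2.9758
t = (47.000−42.526)/2.9758 = 1.5034
df = 23

test statistic = 1.503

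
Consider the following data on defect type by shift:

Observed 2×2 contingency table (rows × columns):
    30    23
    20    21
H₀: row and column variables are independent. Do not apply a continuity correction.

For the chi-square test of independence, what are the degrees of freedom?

degrees of freedom = 1

df = (r−1)(c−1) = (2−1)·(2−1) = 1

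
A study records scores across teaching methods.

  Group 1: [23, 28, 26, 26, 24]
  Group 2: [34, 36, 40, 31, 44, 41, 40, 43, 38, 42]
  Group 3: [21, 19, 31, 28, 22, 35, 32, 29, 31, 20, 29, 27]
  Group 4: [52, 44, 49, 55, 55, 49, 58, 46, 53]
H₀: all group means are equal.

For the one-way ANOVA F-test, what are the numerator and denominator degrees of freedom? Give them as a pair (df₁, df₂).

k = 4 groups, N = 36 total
df = (k−1, N−k) = (4−1, 36−4) = (3, 32)

degrees of freedom = [3, 32]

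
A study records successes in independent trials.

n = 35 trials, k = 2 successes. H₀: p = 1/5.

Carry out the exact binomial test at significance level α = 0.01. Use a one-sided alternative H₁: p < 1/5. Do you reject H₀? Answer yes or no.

Exact binomial: n=35, k=2, p₀=1/5=0.2000
P(X≤2) from Σ C(n,i)·p₀^i·(1−p₀)^(n−i)
p-value (one-sided, H₁ less) = 0.01904
At α=0.01: p ≥ α → fail to reject H₀

reject H₀: no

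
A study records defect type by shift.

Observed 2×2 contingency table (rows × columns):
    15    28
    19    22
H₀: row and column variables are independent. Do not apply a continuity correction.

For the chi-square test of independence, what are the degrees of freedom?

df = (r−1)(c−1) = (2−1)·(2−1) = 1

degrees of freedom = 1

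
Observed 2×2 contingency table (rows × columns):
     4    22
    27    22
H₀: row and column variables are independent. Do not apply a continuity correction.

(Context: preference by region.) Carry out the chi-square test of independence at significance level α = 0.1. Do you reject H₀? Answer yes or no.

reject H₀: yes

Row totals [26, 49], col totals [31, 44], n=75
χ² = (4−10.75)²/10.75 + (22−15.25)²/15.25 + (27−20.25)²/20.25 + (22−28.75)²/28.75 = 11.0504
df = 1
p-value (upper-tail) = 0.00089
At α=0.1: p < α → reject H₀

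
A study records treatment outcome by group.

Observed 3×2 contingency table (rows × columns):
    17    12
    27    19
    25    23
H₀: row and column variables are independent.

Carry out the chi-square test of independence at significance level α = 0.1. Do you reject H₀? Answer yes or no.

Row totals [29, 46, 48], col totals [69, 54], n=123
χ² = (17−16.27)²/16.27 + (12−12.73)²/12.73 + (27−25.80)²/25.80 + (19−20.20)²/20.20 + (25−26.93)²/26.93 + (23−21.07)²/21.07 = 0.5151
df = 2
p-value (upper-tail) = 0.77294
At α=0.1: p ≥ α → fail to reject H₀

reject H₀: no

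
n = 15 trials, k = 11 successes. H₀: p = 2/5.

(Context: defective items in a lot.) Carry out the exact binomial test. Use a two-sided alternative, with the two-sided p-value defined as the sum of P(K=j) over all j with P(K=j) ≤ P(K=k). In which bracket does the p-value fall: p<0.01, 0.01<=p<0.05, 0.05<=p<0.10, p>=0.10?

p-value bracket: 0.01<=p<0.05

Exact binomial: n=15, k=11, p₀=2/5=0.4000
P(X=j) = C(n,j)·p₀^j·(1−p₀)^(n−j); p = Σ P(X=j) over j with P(X=j) ≤ P(X=11)
p-value (two-sided) = 0.01452
→ bracket: 0.01<=p<0.05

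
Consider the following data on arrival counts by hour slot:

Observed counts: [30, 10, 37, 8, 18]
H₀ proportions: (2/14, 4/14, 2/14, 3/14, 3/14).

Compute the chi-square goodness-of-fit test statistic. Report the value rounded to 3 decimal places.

n = 103; E_i = n·p_i = [14.71, 29.43, 14.71, 22.07, 22.07]
χ² = (30−14.71)²/14.71 + (10−29.43)²/29.43 + (37−14.71)²/14.71 + (8−22.07)²/22.07 + (18−22.07)²/22.07 = 72.1812
df = 4

test statistic = 72.181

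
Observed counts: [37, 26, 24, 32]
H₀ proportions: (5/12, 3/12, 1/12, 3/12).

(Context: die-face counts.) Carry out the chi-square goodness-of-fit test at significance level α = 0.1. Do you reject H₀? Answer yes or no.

reject H₀: yes

n = 119; E_i = n·p_i = [49.58, 29.75, 9.92, 29.75]
χ² = (37−49.58)²/49.58 + (26−29.75)²/29.75 + (24−9.92)²/9.92 + (32−29.75)²/29.75 = 23.8370
df = 3
p-value (upper-tail) = 0.00003
At α=0.1: p < α → reject H₀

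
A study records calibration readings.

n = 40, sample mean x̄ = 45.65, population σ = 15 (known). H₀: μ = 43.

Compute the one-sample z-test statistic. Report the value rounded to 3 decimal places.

test statistic = 1.117

SE = σ/√n = 15/√40 = 2.3717
z = (x̄−μ₀)/SE = (45.65−43)/2.3717 = 1.1173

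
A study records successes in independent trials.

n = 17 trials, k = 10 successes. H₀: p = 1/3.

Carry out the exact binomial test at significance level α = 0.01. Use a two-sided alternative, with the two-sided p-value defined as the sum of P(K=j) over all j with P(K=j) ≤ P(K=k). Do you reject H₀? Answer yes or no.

reject H₀: no

Exact binomial: n=17, k=10, p₀=1/3=0.3333
P(X=j) = C(n,j)·p₀^j·(1−p₀)^(n−j); p = Σ P(X=j) over j with P(X=j) ≤ P(X=10)
p-value (two-sided) = 0.03693
At α=0.01: p ≥ α → fail to reject H₀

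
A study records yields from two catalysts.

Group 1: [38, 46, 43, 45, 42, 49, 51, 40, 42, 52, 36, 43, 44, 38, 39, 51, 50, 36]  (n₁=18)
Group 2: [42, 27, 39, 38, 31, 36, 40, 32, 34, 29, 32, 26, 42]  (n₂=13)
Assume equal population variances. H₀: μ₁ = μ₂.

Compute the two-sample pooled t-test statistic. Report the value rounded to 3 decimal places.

test statistic = 4.678

x̄₁=43.611, s₁=5.293, n₁=18
x̄₂=34.462, s₂=5.487, n₂=13
s_p² = [17·5.293² + 12·5.487²]/29 = 28.8796
SE = √(s_p²·(1/18+1/13)) = 1.9560
t = (43.611−34.462)/1.9560 = 4.6777
df = 29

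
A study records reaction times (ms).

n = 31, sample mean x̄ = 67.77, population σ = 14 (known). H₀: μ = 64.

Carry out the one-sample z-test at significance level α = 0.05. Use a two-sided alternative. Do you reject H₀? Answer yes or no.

SE = σ/√n = 14/√31 = 2.5145
z = (x̄−μ₀)/SE = (67.77−64)/2.5145 = 1.4993
p-value (two-sided) = 0.13379
At α=0.05: p ≥ α → fail to reject H₀

reject H₀: no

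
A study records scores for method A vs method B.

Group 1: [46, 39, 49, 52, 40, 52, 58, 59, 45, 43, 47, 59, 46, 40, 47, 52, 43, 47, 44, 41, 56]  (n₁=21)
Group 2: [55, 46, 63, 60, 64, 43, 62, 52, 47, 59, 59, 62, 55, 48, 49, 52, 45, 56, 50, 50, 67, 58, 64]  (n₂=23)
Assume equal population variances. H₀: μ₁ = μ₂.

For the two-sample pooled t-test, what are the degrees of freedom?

degrees of freedom = 42

df = n₁ + n₂ − 2 = 21 + 23 − 2 = 42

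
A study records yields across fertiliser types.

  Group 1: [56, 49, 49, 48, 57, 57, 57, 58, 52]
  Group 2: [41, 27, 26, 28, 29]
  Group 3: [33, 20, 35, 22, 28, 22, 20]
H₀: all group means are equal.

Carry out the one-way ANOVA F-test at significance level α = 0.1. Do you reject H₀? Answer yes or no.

reject H₀: yes

Group means [53.67, 30.20, 25.71], grand mean 38.762
SSB = Σnᵢ(x̄ᵢ−x̄)² = 3557.581; SSW = ΣΣ(x−x̄ᵢ)² = 524.229
MSB = 3557.581/2 = 1778.7905; MSW = 524.229/18 = 29.1238
F = MSB/MSW = 61.0768
df = (2, 18)
p-value (upper-tail) = 0.00000
At α=0.1: p < α → reject H₀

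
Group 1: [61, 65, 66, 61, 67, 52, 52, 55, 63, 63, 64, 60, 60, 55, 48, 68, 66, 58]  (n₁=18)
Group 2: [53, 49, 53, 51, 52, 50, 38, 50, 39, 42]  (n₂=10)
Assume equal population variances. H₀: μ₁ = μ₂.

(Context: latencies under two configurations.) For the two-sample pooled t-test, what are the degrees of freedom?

degrees of freedom = 26

df = n₁ + n₂ − 2 = 18 + 10 − 2 = 26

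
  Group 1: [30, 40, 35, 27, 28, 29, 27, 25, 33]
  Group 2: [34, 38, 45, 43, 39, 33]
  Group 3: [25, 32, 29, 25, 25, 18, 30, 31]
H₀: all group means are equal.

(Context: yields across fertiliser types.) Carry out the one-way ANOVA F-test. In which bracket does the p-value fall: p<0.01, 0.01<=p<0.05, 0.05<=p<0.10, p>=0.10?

Group means [30.44, 38.67, 26.88], grand mean 31.348
SSB = Σnᵢ(x̄ᵢ−x̄)² = 488.787; SSW = ΣΣ(x−x̄ᵢ)² = 440.431
MSB = 488.787/2 = 244.3934; MSW = 440.431/20 = 22.0215
F = MSB/MSW = 11.0979
df = (2, 20)
p-value (upper-tail) = 0.00057
→ bracket: p<0.01

p-value bracket: p<0.01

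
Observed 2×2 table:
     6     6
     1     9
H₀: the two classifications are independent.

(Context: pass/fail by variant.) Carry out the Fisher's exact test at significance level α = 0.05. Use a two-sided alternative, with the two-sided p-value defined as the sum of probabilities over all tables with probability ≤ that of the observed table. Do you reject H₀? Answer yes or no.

Margins: r₁=12, r₂=10, c₁=7, c₂=15, n=22
p_obs = C(12,6)·C(10,1)/C(22,7); sum pmf over tables with pmf ≤ p_obs
p-value (two-sided) = 0.07430
At α=0.05: p ≥ α → fail to reject H₀

reject H₀: no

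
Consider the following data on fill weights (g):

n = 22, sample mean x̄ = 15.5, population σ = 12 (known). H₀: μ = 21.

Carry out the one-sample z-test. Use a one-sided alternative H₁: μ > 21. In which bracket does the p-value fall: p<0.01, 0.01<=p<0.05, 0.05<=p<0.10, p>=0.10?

p-value bracket: p>=0.10

SE = σ/√n = 12/√22 = 2.5584
z = (x̄−μ₀)/SE = (15.5−21)/2.5584 = -2.1498
p-value (one-sided, H₁ greater) = 0.98421
→ bracket: p>=0.10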